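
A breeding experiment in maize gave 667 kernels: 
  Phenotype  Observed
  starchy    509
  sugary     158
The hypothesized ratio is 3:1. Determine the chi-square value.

Expected counts for N = 667 under a 3:1 ratio (total parts = 4):
  starchy: 667 × 3/4 = 500.25
  sugary: 667 × 1/4 = 166.75
χ² = Σ (O − E)² / E
  starchy: (509 − 500.25)² / 500.25 = 0.1530
  sugary: (158 − 166.75)² / 166.75 = 0.4591
χ² = 0.1530 + 0.4591 = 0.6121 ≈ 0.612

0.612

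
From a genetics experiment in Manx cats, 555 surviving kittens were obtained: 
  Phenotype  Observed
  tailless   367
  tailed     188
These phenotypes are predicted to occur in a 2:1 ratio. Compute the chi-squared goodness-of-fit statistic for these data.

Under the 2:1 hypothesis (Σ ratio = 3, N = 555):
  tailless: 555 × 2/3 = 370
  tailed: 555 × 1/3 = 185
χ² = Σ (O − E)² / E
  tailless: (367 − 370)² / 370 = 0.0243
  tailed: (188 − 185)² / 185 = 0.0486
χ² = 0.0243 + 0.0486 = 0.0729 ≈ 0.073

0.073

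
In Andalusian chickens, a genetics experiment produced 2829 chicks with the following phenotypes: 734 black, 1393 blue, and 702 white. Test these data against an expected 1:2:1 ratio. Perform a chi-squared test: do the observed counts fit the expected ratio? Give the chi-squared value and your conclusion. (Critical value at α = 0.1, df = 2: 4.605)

Under the 1:2:1 hypothesis (Σ ratio = 4, N = 2829):
  black: 2829 × 1/4 = 707.25
  blue: 2829 × 2/4 = 1414.5
  white: 2829 × 1/4 = 707.25
χ² = Σ (O − E)² / E
  black: (734 − 707.25)² / 707.25 = 1.0118
  blue: (1393 − 1414.5)² / 1414.5 = 0.3268
  white: (702 − 707.25)² / 707.25 = 0.0390
χ² = 1.0118 + 0.3268 + 0.0390 = 1.3776 ≈ 1.378
Degrees of freedom = 3 − 1 = 2; critical value at α = 0.1 is 4.605.
Since 1.378 < 4.605, we fail to reject the null hypothesis — the data are consistent with the 1:2:1 ratio.

1.378; consistent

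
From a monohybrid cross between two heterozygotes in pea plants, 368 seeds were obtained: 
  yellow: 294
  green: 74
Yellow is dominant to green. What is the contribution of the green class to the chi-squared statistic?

3.522

For a monohybrid cross between heterozygotes with complete dominance, the expected phenotypic ratio is 3:1.
Expected counts for N = 368 under a 3:1 ratio (total parts = 4):
  yellow: 368 × 3/4 = 276
  green: 368 × 1/4 = 92
Contribution of green: (74 − 92)² / 92 = 3.5217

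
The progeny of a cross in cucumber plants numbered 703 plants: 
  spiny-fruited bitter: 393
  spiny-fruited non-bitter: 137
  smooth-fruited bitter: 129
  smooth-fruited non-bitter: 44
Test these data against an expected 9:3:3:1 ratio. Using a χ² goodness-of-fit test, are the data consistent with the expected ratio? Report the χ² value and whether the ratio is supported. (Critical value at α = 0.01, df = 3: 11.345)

0.279; consistent

Under the 9:3:3:1 hypothesis (Σ ratio = 16, N = 703):
  spiny-fruited bitter: 703 × 9/16 = 395.4375
  spiny-fruited non-bitter: 703 × 3/16 = 131.8125
  smooth-fruited bitter: 703 × 3/16 = 131.8125
  smooth-fruited non-bitter: 703 × 1/16 = 43.9375
χ² = Σ (O − E)² / E
  spiny-fruited bitter: (393 − 395.4375)² / 395.4375 = 0.0150
  spiny-fruited non-bitter: (137 − 131.8125)² / 131.8125 = 0.2042
  smooth-fruited bitter: (129 − 131.8125)² / 131.8125 = 0.0600
  smooth-fruited non-bitter: (44 − 43.9375)² / 43.9375 = 0.0001
χ² = 0.0150 + 0.2042 + 0.0600 + 0.0001 = 0.2793 ≈ 0.279
Degrees of freedom = 4 − 1 = 3; critical value at α = 0.01 is 11.345.
Since 0.279 < 11.345, we fail to reject the null hypothesis — the data are consistent with the 9:3:3:1 ratio.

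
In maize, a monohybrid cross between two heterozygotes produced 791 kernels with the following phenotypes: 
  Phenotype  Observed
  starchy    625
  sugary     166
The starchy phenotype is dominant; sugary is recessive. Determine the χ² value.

6.797

For a monohybrid cross between heterozygotes with complete dominance, the expected phenotypic ratio is 3:1.
Under the 3:1 hypothesis (Σ ratio = 4, N = 791):
  starchy: 791 × 3/4 = 593.25
  sugary: 791 × 1/4 = 197.75
χ² = Σ (O − E)² / E
  starchy: (625 − 593.25)² / 593.25 = 1.6992
  sugary: (166 − 197.75)² / 197.75 = 5.0977
χ² = 1.6992 + 5.0977 = 6.7969 ≈ 6.797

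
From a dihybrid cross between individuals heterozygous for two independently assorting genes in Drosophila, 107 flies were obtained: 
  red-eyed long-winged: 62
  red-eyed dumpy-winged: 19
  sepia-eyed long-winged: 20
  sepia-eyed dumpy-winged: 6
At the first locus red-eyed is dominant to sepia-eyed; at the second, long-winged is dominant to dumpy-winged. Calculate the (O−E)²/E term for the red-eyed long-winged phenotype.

A dihybrid F₂ with independent assortment and complete dominance at both loci gives a 9:3:3:1 phenotypic ratio.
The 9:3:3:1 ratio has 16 parts, so with N = 107 the expected counts are:
  red-eyed long-winged: 107 × 9/16 = 60.1875
  red-eyed dumpy-winged: 107 × 3/16 = 20.0625
  sepia-eyed long-winged: 107 × 3/16 = 20.0625
  sepia-eyed dumpy-winged: 107 × 1/16 = 6.6875
Contribution of red-eyed long-winged: (62 − 60.1875)² / 60.1875 = 0.0546

0.055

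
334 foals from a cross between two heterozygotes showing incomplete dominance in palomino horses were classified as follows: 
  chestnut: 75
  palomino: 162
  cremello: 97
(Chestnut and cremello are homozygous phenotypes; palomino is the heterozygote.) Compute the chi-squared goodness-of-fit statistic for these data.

3.198

With incomplete dominance, a heterozygote × heterozygote cross gives a 1:2:1 phenotypic ratio.
The 1:2:1 ratio has 4 parts, so with N = 334 the expected counts are:
  chestnut: 334 × 1/4 = 83.5
  palomino: 334 × 2/4 = 167
  cremello: 334 × 1/4 = 83.5
χ² = Σ (O − E)² / E
  chestnut: (75 − 83.5)² / 83.5 = 0.8653
  palomino: (162 − 167)² / 167 = 0.1497
  cremello: (97 − 83.5)² / 83.5 = 2.1826
χ² = 0.8653 + 0.1497 + 2.1826 = 3.1976 ≈ 3.198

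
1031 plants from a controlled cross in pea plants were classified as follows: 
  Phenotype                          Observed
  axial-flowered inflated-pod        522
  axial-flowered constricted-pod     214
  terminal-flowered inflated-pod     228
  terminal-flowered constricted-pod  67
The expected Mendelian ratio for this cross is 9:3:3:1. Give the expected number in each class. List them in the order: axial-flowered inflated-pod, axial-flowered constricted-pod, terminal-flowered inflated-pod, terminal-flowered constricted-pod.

The 9:3:3:1 ratio has 16 parts, so with N = 1031 the expected counts are:
  axial-flowered inflated-pod: 1031 × 9/16 = 579.9375
  axial-flowered constricted-pod: 1031 × 3/16 = 193.3125
  terminal-flowered inflated-pod: 1031 × 3/16 = 193.3125
  terminal-flowered constricted-pod: 1031 × 1/16 = 64.4375

579.9375, 193.3125, 193.3125, 64.4375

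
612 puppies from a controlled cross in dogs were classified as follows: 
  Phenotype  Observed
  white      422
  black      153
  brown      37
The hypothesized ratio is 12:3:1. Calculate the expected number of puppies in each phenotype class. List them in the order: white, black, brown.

459, 114.75, 38.25

Under the 12:3:1 hypothesis (Σ ratio = 16, N = 612):
  white: 612 × 12/16 = 459
  black: 612 × 3/16 = 114.75
  brown: 612 × 1/16 = 38.25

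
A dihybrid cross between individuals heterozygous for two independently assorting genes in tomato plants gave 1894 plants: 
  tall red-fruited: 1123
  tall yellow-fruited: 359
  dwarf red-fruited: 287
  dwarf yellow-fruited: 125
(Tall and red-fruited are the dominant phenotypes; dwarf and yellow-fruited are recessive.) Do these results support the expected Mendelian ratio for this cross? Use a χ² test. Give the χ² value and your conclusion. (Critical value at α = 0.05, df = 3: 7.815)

A dihybrid F₂ with independent assortment and complete dominance at both loci gives a 9:3:3:1 phenotypic ratio.
Under the 9:3:3:1 hypothesis (Σ ratio = 16, N = 1894):
  tall red-fruited: 1894 × 9/16 = 1065.375
  tall yellow-fruited: 1894 × 3/16 = 355.125
  dwarf red-fruited: 1894 × 3/16 = 355.125
  dwarf yellow-fruited: 1894 × 1/16 = 118.375
χ² = Σ (O − E)² / E
  tall red-fruited: (1123 − 1065.375)² / 1065.375 = 3.1169
  tall yellow-fruited: (359 − 355.125)² / 355.125 = 0.0423
  dwarf red-fruited: (287 − 355.125)² / 355.125 = 13.0687
  dwarf yellow-fruited: (125 − 118.375)² / 118.375 = 0.3708
χ² = 3.1169 + 0.0423 + 13.0687 + 0.3708 = 16.5987 ≈ 16.599
Degrees of freedom = 4 − 1 = 3; critical value at α = 0.05 is 7.815.
Since 16.599 > 7.815, we reject the null hypothesis — the data do not fit the 9:3:3:1 ratio.

16.599; not consistent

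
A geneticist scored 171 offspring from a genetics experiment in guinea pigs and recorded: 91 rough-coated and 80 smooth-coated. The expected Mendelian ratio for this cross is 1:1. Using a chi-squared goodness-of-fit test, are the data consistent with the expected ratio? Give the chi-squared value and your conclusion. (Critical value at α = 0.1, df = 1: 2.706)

0.708; consistent

The 1:1 ratio has 2 parts, so with N = 171 the expected counts are:
  rough-coated: 171 × 1/2 = 85.5
  smooth-coated: 171 × 1/2 = 85.5
χ² = Σ (O − E)² / E
  rough-coated: (91 − 85.5)² / 85.5 = 0.3538
  smooth-coated: (80 − 85.5)² / 85.5 = 0.3538
χ² = 0.3538 + 0.3538 = 0.7076 ≈ 0.708
Degrees of freedom = 2 − 1 = 1; critical value at α = 0.1 is 2.706.
Since 0.708 < 2.706, we fail to reject the null hypothesis — the data are consistent with the 1:1 ratio.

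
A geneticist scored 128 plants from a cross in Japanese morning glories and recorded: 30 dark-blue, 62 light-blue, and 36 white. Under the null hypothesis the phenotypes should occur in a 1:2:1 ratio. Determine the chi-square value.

The 1:2:1 ratio has 4 parts, so with N = 128 the expected counts are:
  dark-blue: 128 × 1/4 = 32
  light-blue: 128 × 2/4 = 64
  white: 128 × 1/4 = 32
χ² = Σ (O − E)² / E
  dark-blue: (30 − 32)² / 32 = 0.1250
  light-blue: (62 − 64)² / 64 = 0.0625
  white: (36 − 32)² / 32 = 0.5000
χ² = 0.1250 + 0.0625 + 0.5000 = 0.6875 ≈ 0.688

0.688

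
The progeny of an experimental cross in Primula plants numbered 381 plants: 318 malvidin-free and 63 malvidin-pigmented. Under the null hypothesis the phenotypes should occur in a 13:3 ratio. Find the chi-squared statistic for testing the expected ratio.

Total ratio parts = 16. Expected numbers out of 381:
  malvidin-free: 381 × 13/16 = 309.5625
  malvidin-pigmented: 381 × 3/16 = 71.4375
χ² = Σ (O − E)² / E
  malvidin-free: (318 − 309.5625)² / 309.5625 = 0.2300
  malvidin-pigmented: (63 − 71.4375)² / 71.4375 = 0.9966
χ² = 0.2300 + 0.9966 = 1.2266 ≈ 1.227

1.227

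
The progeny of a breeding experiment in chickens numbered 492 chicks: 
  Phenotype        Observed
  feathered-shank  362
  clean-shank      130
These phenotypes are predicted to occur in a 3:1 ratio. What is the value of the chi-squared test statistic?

The 3:1 ratio has 4 parts, so with N = 492 the expected counts are:
  feathered-shank: 492 × 3/4 = 369
  clean-shank: 492 × 1/4 = 123
χ² = Σ (O − E)² / E
  feathered-shank: (362 − 369)² / 369 = 0.1328
  clean-shank: (130 − 123)² / 123 = 0.3984
χ² = 0.1328 + 0.3984 = 0.5312 ≈ 0.531

0.531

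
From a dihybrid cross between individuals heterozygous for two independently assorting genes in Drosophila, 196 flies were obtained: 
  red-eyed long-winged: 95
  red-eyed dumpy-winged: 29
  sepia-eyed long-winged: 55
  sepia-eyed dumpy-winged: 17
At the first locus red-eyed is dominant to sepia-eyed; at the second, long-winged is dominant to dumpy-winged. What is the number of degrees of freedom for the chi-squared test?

3

A dihybrid F₂ with independent assortment and complete dominance at both loci gives a 9:3:3:1 phenotypic ratio.
A goodness-of-fit test with 4 phenotype classes has df = 4 − 1 = 3.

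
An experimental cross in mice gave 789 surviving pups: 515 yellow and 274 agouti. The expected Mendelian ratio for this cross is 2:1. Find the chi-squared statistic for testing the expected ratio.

0.690

Total ratio parts = 3. Expected numbers out of 789:
  yellow: 789 × 2/3 = 526
  agouti: 789 × 1/3 = 263
χ² = Σ (O − E)² / E
  yellow: (515 − 526)² / 526 = 0.2300
  agouti: (274 − 263)² / 263 = 0.4601
χ² = 0.2300 + 0.4601 = 0.6901 ≈ 0.690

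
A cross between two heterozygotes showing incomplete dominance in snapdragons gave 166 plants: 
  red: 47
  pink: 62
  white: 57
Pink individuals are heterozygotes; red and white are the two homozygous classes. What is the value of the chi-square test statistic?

11.831

With incomplete dominance, a heterozygote × heterozygote cross gives a 1:2:1 phenotypic ratio.
Under the 1:2:1 hypothesis (Σ ratio = 4, N = 166):
  red: 166 × 1/4 = 41.5
  pink: 166 × 2/4 = 83
  white: 166 × 1/4 = 41.5
χ² = Σ (O − E)² / E
  red: (47 − 41.5)² / 41.5 = 0.7289
  pink: (62 − 83)² / 83 = 5.3133
  white: (57 − 41.5)² / 41.5 = 5.7892
χ² = 0.7289 + 5.3133 + 5.7892 = 11.8314 ≈ 11.831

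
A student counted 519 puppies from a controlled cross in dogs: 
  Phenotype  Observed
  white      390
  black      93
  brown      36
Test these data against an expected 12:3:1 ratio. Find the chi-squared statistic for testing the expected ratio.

Expected counts for N = 519 under a 12:3:1 ratio (total parts = 16):
  white: 519 × 12/16 = 389.25
  black: 519 × 3/16 = 97.3125
  brown: 519 × 1/16 = 32.4375
χ² = Σ (O − E)² / E
  white: (390 − 389.25)² / 389.25 = 0.0014
  black: (93 − 97.3125)² / 97.3125 = 0.1911
  brown: (36 − 32.4375)² / 32.4375 = 0.3913
χ² = 0.0014 + 0.1911 + 0.3913 = 0.5838 ≈ 0.584

0.584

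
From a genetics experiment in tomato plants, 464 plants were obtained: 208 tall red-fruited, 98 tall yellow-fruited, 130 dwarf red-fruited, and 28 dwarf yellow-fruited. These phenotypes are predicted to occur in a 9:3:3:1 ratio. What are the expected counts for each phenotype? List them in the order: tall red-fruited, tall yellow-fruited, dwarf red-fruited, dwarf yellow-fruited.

Under the 9:3:3:1 hypothesis (Σ ratio = 16, N = 464):
  tall red-fruited: 464 × 9/16 = 261
  tall yellow-fruited: 464 × 3/16 = 87
  dwarf red-fruited: 464 × 3/16 = 87
  dwarf yellow-fruited: 464 × 1/16 = 29

261, 87, 87, 29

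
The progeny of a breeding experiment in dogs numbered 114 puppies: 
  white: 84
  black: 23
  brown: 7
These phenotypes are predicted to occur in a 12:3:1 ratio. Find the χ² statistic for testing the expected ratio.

0.152

Total ratio parts = 16. Expected numbers out of 114:
  white: 114 × 12/16 = 85.5
  black: 114 × 3/16 = 21.375
  brown: 114 × 1/16 = 7.125
χ² = Σ (O − E)² / E
  white: (84 − 85.5)² / 85.5 = 0.0263
  black: (23 − 21.375)² / 21.375 = 0.1235
  brown: (7 − 7.125)² / 7.125 = 0.0022
χ² = 0.0263 + 0.1235 + 0.0022 = 0.152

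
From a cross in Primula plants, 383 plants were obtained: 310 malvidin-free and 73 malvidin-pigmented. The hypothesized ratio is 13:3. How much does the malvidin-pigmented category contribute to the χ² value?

0.020

Under the 13:3 hypothesis (Σ ratio = 16, N = 383):
  malvidin-free: 383 × 13/16 = 311.1875
  malvidin-pigmented: 383 × 3/16 = 71.8125
Contribution of malvidin-pigmented: (73 − 71.8125)² / 71.8125 = 0.0196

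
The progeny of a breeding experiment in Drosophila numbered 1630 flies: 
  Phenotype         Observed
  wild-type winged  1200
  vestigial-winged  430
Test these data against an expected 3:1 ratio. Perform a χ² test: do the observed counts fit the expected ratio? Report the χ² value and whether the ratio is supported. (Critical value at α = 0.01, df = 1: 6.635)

Total ratio parts = 4. Expected numbers out of 1630:
  wild-type winged: 1630 × 3/4 = 1222.5
  vestigial-winged: 1630 × 1/4 = 407.5
χ² = Σ (O − E)² / E
  wild-type winged: (1200 − 1222.5)² / 1222.5 = 0.4141
  vestigial-winged: (430 − 407.5)² / 407.5 = 1.2423
χ² = 0.4141 + 1.2423 = 1.6564 ≈ 1.656
Degrees of freedom = 2 − 1 = 1; critical value at α = 0.01 is 6.635.
Since 1.656 < 6.635, we fail to reject the null hypothesis — the data are consistent with the 3:1 ratio.

1.656; consistent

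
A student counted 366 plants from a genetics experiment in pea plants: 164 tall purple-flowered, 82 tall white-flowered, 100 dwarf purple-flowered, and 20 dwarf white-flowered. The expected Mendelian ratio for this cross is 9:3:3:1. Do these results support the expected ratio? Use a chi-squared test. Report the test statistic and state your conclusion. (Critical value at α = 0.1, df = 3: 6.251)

The 9:3:3:1 ratio has 16 parts, so with N = 366 the expected counts are:
  tall purple-flowered: 366 × 9/16 = 205.875
  tall white-flowered: 366 × 3/16 = 68.625
  dwarf purple-flowered: 366 × 3/16 = 68.625
  dwarf white-flowered: 366 × 1/16 = 22.875
χ² = Σ (O − E)² / E
  tall purple-flowered: (164 − 205.875)² / 205.875 = 8.5174
  tall white-flowered: (82 − 68.625)² / 68.625 = 2.6068
  dwarf purple-flowered: (100 − 68.625)² / 68.625 = 14.3445
  dwarf white-flowered: (20 − 22.875)² / 22.875 = 0.3613
χ² = 8.5174 + 2.6068 + 14.3445 + 0.3613 = 25.830
Degrees of freedom = 4 − 1 = 3; critical value at α = 0.1 is 6.251.
Since 25.830 > 6.251, we reject the null hypothesis — the data do not fit the 9:3:3:1 ratio.

25.830; not consistent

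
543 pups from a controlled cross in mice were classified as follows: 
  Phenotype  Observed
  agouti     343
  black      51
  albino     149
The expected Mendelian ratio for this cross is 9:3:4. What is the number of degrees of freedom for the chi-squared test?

2

A goodness-of-fit test with 3 phenotype classes has df = 3 − 1 = 2.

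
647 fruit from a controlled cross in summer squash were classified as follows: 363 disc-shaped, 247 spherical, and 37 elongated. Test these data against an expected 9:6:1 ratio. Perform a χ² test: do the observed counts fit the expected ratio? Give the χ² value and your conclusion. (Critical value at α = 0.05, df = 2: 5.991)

0.374; consistent

Total ratio parts = 16. Expected numbers out of 647:
  disc-shaped: 647 × 9/16 = 363.9375
  spherical: 647 × 6/16 = 242.625
  elongated: 647 × 1/16 = 40.4375
χ² = Σ (O − E)² / E
  disc-shaped: (363 − 363.9375)² / 363.9375 = 0.0024
  spherical: (247 − 242.625)² / 242.625 = 0.0789
  elongated: (37 − 40.4375)² / 40.4375 = 0.2922
χ² = 0.0024 + 0.0789 + 0.2922 = 0.3735 ≈ 0.374
Degrees of freedom = 3 − 1 = 2; critical value at α = 0.05 is 5.991.
Since 0.374 < 5.991, we fail to reject the null hypothesis — the data are consistent with the 9:6:1 ratio.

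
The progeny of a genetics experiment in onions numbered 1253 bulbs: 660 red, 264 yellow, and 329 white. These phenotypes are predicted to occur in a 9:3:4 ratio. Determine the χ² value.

7.236

Under the 9:3:4 hypothesis (Σ ratio = 16, N = 1253):
  red: 1253 × 9/16 = 704.8125
  yellow: 1253 × 3/16 = 234.9375
  white: 1253 × 4/16 = 313.25
χ² = Σ (O − E)² / E
  red: (660 − 704.8125)² / 704.8125 = 2.8492
  yellow: (264 − 234.9375)² / 234.9375 = 3.5951
  white: (329 − 313.25)² / 313.25 = 0.7919
χ² = 2.8492 + 3.5951 + 0.7919 = 7.2362 ≈ 7.236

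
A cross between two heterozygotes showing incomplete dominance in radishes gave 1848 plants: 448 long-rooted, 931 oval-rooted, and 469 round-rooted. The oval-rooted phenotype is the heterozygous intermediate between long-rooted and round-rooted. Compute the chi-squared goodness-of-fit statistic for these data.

0.583

With incomplete dominance, a heterozygote × heterozygote cross gives a 1:2:1 phenotypic ratio.
Under the 1:2:1 hypothesis (Σ ratio = 4, N = 1848):
  long-rooted: 1848 × 1/4 = 462
  oval-rooted: 1848 × 2/4 = 924
  round-rooted: 1848 × 1/4 = 462
χ² = Σ (O − E)² / E
  long-rooted: (448 − 462)² / 462 = 0.4242
  oval-rooted: (931 − 924)² / 924 = 0.0530
  round-rooted: (469 − 462)² / 462 = 0.1061
χ² = 0.4242 + 0.0530 + 0.1061 = 0.5833 ≈ 0.583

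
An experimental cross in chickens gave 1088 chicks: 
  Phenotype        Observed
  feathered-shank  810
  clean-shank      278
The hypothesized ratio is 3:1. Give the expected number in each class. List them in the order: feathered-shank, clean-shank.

The 3:1 ratio has 4 parts, so with N = 1088 the expected counts are:
  feathered-shank: 1088 × 3/4 = 816
  clean-shank: 1088 × 1/4 = 272

816, 272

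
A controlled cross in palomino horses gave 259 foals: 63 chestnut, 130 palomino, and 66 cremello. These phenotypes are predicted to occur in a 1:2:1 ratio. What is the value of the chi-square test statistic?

Under the 1:2:1 hypothesis (Σ ratio = 4, N = 259):
  chestnut: 259 × 1/4 = 64.75
  palomino: 259 × 2/4 = 129.5
  cremello: 259 × 1/4 = 64.75
χ² = Σ (O − E)² / E
  chestnut: (63 − 64.75)² / 64.75 = 0.0473
  palomino: (130 − 129.5)² / 129.5 = 0.0019
  cremello: (66 − 64.75)² / 64.75 = 0.0241
χ² = 0.0473 + 0.0019 + 0.0241 = 0.0733 ≈ 0.073

0.073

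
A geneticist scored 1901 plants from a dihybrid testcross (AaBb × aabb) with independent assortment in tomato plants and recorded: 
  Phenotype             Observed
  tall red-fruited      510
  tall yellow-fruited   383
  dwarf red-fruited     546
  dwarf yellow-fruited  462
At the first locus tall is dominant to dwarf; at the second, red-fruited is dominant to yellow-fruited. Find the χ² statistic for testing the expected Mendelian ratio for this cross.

A dihybrid testcross with independent assortment gives a 1:1:1:1 ratio.
Under the 1:1:1:1 hypothesis (Σ ratio = 4, N = 1901):
  tall red-fruited: 1901 × 1/4 = 475.25
  tall yellow-fruited: 1901 × 1/4 = 475.25
  dwarf red-fruited: 1901 × 1/4 = 475.25
  dwarf yellow-fruited: 1901 × 1/4 = 475.25
χ² = Σ (O − E)² / E
  tall red-fruited: (510 − 475.25)² / 475.25 = 2.5409
  tall yellow-fruited: (383 − 475.25)² / 475.25 = 17.9065
  dwarf red-fruited: (546 − 475.25)² / 475.25 = 10.5325
  dwarf yellow-fruited: (462 − 475.25)² / 475.25 = 0.3694
χ² = 2.5409 + 17.9065 + 10.5325 + 0.3694 = 31.3493 ≈ 31.349

31.349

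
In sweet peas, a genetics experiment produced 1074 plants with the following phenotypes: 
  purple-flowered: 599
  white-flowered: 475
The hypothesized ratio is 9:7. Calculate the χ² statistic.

The 9:7 ratio has 16 parts, so with N = 1074 the expected counts are:
  purple-flowered: 1074 × 9/16 = 604.125
  white-flowered: 1074 × 7/16 = 469.875
χ² = Σ (O − E)² / E
  purple-flowered: (599 − 604.125)² / 604.125 = 0.0435
  white-flowered: (475 − 469.875)² / 469.875 = 0.0559
χ² = 0.0435 + 0.0559 = 0.0994 ≈ 0.099

0.099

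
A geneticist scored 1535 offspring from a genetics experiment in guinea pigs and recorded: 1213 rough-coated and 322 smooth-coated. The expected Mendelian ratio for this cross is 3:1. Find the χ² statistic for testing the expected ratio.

Total ratio parts = 4. Expected numbers out of 1535:
  rough-coated: 1535 × 3/4 = 1151.25
  smooth-coated: 1535 × 1/4 = 383.75
χ² = Σ (O − E)² / E
  rough-coated: (1213 − 1151.25)² / 1151.25 = 3.3121
  smooth-coated: (322 − 383.75)² / 383.75 = 9.9363
χ² = 3.3121 + 9.9363 = 13.2484 ≈ 13.248

13.248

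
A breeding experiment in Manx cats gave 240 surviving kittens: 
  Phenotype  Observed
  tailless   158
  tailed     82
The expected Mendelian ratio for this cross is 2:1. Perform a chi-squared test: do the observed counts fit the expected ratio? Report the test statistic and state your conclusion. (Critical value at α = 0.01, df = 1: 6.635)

0.075; consistent

The 2:1 ratio has 3 parts, so with N = 240 the expected counts are:
  tailless: 240 × 2/3 = 160
  tailed: 240 × 1/3 = 80
χ² = Σ (O − E)² / E
  tailless: (158 − 160)² / 160 = 0.0250
  tailed: (82 − 80)² / 80 = 0.0500
χ² = 0.0250 + 0.0500 = 0.075
Degrees of freedom = 2 − 1 = 1; critical value at α = 0.01 is 6.635.
Since 0.075 < 6.635, we fail to reject the null hypothesis — the data are consistent with the 2:1 ratio.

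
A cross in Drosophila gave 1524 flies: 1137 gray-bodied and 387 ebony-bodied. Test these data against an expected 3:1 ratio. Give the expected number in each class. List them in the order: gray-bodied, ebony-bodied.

Expected counts for N = 1524 under a 3:1 ratio (total parts = 4):
  gray-bodied: 1524 × 3/4 = 1143
  ebony-bodied: 1524 × 1/4 = 381

1143, 381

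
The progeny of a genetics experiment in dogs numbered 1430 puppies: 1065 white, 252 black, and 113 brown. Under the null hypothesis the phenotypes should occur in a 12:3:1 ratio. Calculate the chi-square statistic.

Total ratio parts = 16. Expected numbers out of 1430:
  white: 1430 × 12/16 = 1072.5
  black: 1430 × 3/16 = 268.125
  brown: 1430 × 1/16 = 89.375
χ² = Σ (O − E)² / E
  white: (1065 − 1072.5)² / 1072.5 = 0.0524
  black: (252 − 268.125)² / 268.125 = 0.9698
  brown: (113 − 89.375)² / 89.375 = 6.2449
χ² = 0.0524 + 0.9698 + 6.2449 = 7.2671 ≈ 7.267

7.267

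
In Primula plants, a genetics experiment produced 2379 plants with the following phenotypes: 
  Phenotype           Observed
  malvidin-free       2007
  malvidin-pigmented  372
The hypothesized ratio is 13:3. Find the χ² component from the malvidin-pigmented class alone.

12.297

Total ratio parts = 16. Expected numbers out of 2379:
  malvidin-free: 2379 × 13/16 = 1932.9375
  malvidin-pigmented: 2379 × 3/16 = 446.0625
Contribution of malvidin-pigmented: (372 − 446.0625)² / 446.0625 = 12.2971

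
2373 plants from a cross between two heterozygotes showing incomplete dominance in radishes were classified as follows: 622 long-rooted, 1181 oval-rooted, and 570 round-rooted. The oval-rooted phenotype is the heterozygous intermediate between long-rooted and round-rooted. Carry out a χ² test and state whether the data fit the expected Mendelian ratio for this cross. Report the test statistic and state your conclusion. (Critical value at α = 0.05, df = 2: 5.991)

2.330; consistent

With incomplete dominance, a heterozygote × heterozygote cross gives a 1:2:1 phenotypic ratio.
Under the 1:2:1 hypothesis (Σ ratio = 4, N = 2373):
  long-rooted: 2373 × 1/4 = 593.25
  oval-rooted: 2373 × 2/4 = 1186.5
  round-rooted: 2373 × 1/4 = 593.25
χ² = Σ (O − E)² / E
  long-rooted: (622 − 593.25)² / 593.25 = 1.3933
  oval-rooted: (1181 − 1186.5)² / 1186.5 = 0.0255
  round-rooted: (570 − 593.25)² / 593.25 = 0.9112
χ² = 1.3933 + 0.0255 + 0.9112 = 2.330
Degrees of freedom = 3 − 1 = 2; critical value at α = 0.05 is 5.991.
Since 2.330 < 5.991, we fail to reject the null hypothesis — the data are consistent with the 1:2:1 ratio.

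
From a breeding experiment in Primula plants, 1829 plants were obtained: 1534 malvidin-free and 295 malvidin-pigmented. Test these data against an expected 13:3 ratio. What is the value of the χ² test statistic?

8.247

Under the 13:3 hypothesis (Σ ratio = 16, N = 1829):
  malvidin-free: 1829 × 13/16 = 1486.0625
  malvidin-pigmented: 1829 × 3/16 = 342.9375
χ² = Σ (O − E)² / E
  malvidin-free: (1534 − 1486.0625)² / 1486.0625 = 1.5464
  malvidin-pigmented: (295 − 342.9375)² / 342.9375 = 6.7009
χ² = 1.5464 + 6.7009 = 8.2473 ≈ 8.247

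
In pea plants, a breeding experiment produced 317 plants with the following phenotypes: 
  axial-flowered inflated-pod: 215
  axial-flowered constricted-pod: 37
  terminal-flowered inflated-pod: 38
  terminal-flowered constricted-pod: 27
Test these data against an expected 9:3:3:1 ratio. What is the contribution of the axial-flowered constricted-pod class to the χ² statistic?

8.470

Under the 9:3:3:1 hypothesis (Σ ratio = 16, N = 317):
  axial-flowered inflated-pod: 317 × 9/16 = 178.3125
  axial-flowered constricted-pod: 317 × 3/16 = 59.4375
  terminal-flowered inflated-pod: 317 × 3/16 = 59.4375
  terminal-flowered constricted-pod: 317 × 1/16 = 19.8125
Contribution of axial-flowered constricted-pod: (37 − 59.4375)² / 59.4375 = 8.4701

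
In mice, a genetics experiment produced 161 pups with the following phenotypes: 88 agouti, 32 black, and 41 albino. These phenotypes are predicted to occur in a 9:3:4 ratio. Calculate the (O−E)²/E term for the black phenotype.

0.109

Expected counts for N = 161 under a 9:3:4 ratio (total parts = 16):
  agouti: 161 × 9/16 = 90.5625
  black: 161 × 3/16 = 30.1875
  albino: 161 × 4/16 = 40.25
Contribution of black: (32 − 30.1875)² / 30.1875 = 0.1088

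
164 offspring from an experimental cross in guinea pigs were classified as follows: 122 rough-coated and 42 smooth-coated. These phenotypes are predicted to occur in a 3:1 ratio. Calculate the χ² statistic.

0.033

The 3:1 ratio has 4 parts, so with N = 164 the expected counts are:
  rough-coated: 164 × 3/4 = 123
  smooth-coated: 164 × 1/4 = 41
χ² = Σ (O − E)² / E
  rough-coated: (122 − 123)² / 123 = 0.0081
  smooth-coated: (42 − 41)² / 41 = 0.0244
χ² = 0.0081 + 0.0244 = 0.0325 ≈ 0.033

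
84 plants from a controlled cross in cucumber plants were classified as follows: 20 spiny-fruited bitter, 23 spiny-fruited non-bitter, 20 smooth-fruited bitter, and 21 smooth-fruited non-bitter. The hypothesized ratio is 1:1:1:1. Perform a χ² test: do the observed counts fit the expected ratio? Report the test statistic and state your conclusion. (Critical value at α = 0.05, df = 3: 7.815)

0.286; consistent

Total ratio parts = 4. Expected numbers out of 84:
  spiny-fruited bitter: 84 × 1/4 = 21
  spiny-fruited non-bitter: 84 × 1/4 = 21
  smooth-fruited bitter: 84 × 1/4 = 21
  smooth-fruited non-bitter: 84 × 1/4 = 21
χ² = Σ (O − E)² / E
  spiny-fruited bitter: (20 − 21)² / 21 = 0.0476
  spiny-fruited non-bitter: (23 − 21)² / 21 = 0.1905
  smooth-fruited bitter: (20 − 21)² / 21 = 0.0476
  smooth-fruited non-bitter: (21 − 21)² / 21 = 0.0000
χ² = 0.0476 + 0.1905 + 0.0476 + 0.0000 = 0.2857 ≈ 0.286
Degrees of freedom = 4 − 1 = 3; critical value at α = 0.05 is 7.815.
Since 0.286 < 7.815, we fail to reject the null hypothesis — the data are consistent with the 1:1:1:1 ratio.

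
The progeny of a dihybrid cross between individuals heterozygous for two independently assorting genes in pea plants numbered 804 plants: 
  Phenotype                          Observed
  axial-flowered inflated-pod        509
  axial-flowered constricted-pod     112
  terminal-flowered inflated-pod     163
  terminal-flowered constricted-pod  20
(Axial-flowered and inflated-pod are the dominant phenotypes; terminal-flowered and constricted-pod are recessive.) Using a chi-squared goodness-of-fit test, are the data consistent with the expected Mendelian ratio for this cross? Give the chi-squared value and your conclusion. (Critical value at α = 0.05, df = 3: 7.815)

36.287; not consistent

A dihybrid F₂ with independent assortment and complete dominance at both loci gives a 9:3:3:1 phenotypic ratio.
Expected counts for N = 804 under a 9:3:3:1 ratio (total parts = 16):
  axial-flowered inflated-pod: 804 × 9/16 = 452.25
  axial-flowered constricted-pod: 804 × 3/16 = 150.75
  terminal-flowered inflated-pod: 804 × 3/16 = 150.75
  terminal-flowered constricted-pod: 804 × 1/16 = 50.25
χ² = Σ (O − E)² / E
  axial-flowered inflated-pod: (509 − 452.25)² / 452.25 = 7.1212
  axial-flowered constricted-pod: (112 − 150.75)² / 150.75 = 9.9606
  terminal-flowered inflated-pod: (163 − 150.75)² / 150.75 = 0.9954
  terminal-flowered constricted-pod: (20 − 50.25)² / 50.25 = 18.2102
χ² = 7.1212 + 9.9606 + 0.9954 + 18.2102 = 36.2874 ≈ 36.287
Degrees of freedom = 4 − 1 = 3; critical value at α = 0.05 is 7.815.
Since 36.287 > 7.815, we reject the null hypothesis — the data do not fit the 9:3:3:1 ratio.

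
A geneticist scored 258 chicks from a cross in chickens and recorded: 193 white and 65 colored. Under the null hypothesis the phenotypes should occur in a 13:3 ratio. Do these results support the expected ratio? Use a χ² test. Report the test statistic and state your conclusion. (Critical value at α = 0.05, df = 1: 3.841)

Under the 13:3 hypothesis (Σ ratio = 16, N = 258):
  white: 258 × 13/16 = 209.625
  colored: 258 × 3/16 = 48.375
χ² = Σ (O − E)² / E
  white: (193 − 209.625)² / 209.625 = 1.3185
  colored: (65 − 48.375)² / 48.375 = 5.7135
χ² = 1.3185 + 5.7135 = 7.032
Degrees of freedom = 2 − 1 = 1; critical value at α = 0.05 is 3.841.
Since 7.032 > 3.841, we reject the null hypothesis — the data do not fit the 13:3 ratio.

7.032; not consistent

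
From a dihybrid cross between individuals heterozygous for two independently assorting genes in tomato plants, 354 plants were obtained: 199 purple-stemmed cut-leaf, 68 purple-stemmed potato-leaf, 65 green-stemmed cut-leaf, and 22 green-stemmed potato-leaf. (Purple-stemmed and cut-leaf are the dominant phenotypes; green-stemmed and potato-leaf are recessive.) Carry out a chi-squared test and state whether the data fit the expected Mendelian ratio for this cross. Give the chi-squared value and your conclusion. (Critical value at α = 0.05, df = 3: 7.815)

A dihybrid F₂ with independent assortment and complete dominance at both loci gives a 9:3:3:1 phenotypic ratio.
Expected counts for N = 354 under a 9:3:3:1 ratio (total parts = 16):
  purple-stemmed cut-leaf: 354 × 9/16 = 199.125
  purple-stemmed potato-leaf: 354 × 3/16 = 66.375
  green-stemmed cut-leaf: 354 × 3/16 = 66.375
  green-stemmed potato-leaf: 354 × 1/16 = 22.125
χ² = Σ (O − E)² / E
  purple-stemmed cut-leaf: (199 − 199.125)² / 199.125 = 0.0001
  purple-stemmed potato-leaf: (68 − 66.375)² / 66.375 = 0.0398
  green-stemmed cut-leaf: (65 − 66.375)² / 66.375 = 0.0285
  green-stemmed potato-leaf: (22 − 22.125)² / 22.125 = 0.0007
χ² = 0.0001 + 0.0398 + 0.0285 + 0.0007 = 0.0691 ≈ 0.069
Degrees of freedom = 4 − 1 = 3; critical value at α = 0.05 is 7.815.
Since 0.069 < 7.815, we fail to reject the null hypothesis — the data are consistent with the 9:3:3:1 ratio.

0.069; consistent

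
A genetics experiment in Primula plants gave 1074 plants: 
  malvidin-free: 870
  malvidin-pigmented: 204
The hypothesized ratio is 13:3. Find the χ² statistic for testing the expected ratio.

0.042

Expected counts for N = 1074 under a 13:3 ratio (total parts = 16):
  malvidin-free: 1074 × 13/16 = 872.625
  malvidin-pigmented: 1074 × 3/16 = 201.375
χ² = Σ (O − E)² / E
  malvidin-free: (870 − 872.625)² / 872.625 = 0.0079
  malvidin-pigmented: (204 − 201.375)² / 201.375 = 0.0342
χ² = 0.0079 + 0.0342 = 0.0421 ≈ 0.042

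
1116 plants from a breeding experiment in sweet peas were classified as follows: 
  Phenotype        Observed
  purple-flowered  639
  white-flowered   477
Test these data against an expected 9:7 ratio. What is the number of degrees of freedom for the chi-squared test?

1

A goodness-of-fit test with 2 phenotype classes has df = 2 − 1 = 1.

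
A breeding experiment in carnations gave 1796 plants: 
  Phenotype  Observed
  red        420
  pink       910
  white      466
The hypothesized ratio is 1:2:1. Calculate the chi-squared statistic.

The 1:2:1 ratio has 4 parts, so with N = 1796 the expected counts are:
  red: 1796 × 1/4 = 449
  pink: 1796 × 2/4 = 898
  white: 1796 × 1/4 = 449
χ² = Σ (O − E)² / E
  red: (420 − 449)² / 449 = 1.8731
  pink: (910 − 898)² / 898 = 0.1604
  white: (466 − 449)² / 449 = 0.6437
χ² = 1.8731 + 0.1604 + 0.6437 = 2.6772 ≈ 2.677

2.677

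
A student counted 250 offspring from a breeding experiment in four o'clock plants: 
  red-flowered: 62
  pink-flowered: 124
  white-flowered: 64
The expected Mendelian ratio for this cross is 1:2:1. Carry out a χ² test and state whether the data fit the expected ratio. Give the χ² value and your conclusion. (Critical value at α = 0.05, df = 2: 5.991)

Total ratio parts = 4. Expected numbers out of 250:
  red-flowered: 250 × 1/4 = 62.5
  pink-flowered: 250 × 2/4 = 125
  white-flowered: 250 × 1/4 = 62.5
χ² = Σ (O − E)² / E
  red-flowered: (62 − 62.5)² / 62.5 = 0.0040
  pink-flowered: (124 − 125)² / 125 = 0.0080
  white-flowered: (64 − 62.5)² / 62.5 = 0.0360
χ² = 0.0040 + 0.0080 + 0.0360 = 0.048
Degrees of freedom = 3 − 1 = 2; critical value at α = 0.05 is 5.991.
Since 0.048 < 5.991, we fail to reject the null hypothesis — the data are consistent with the 1:2:1 ratio.

0.048; consistent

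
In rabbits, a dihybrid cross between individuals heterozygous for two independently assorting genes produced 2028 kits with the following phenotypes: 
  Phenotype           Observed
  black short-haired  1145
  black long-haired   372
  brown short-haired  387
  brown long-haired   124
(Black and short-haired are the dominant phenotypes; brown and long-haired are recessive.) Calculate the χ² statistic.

A dihybrid F₂ with independent assortment and complete dominance at both loci gives a 9:3:3:1 phenotypic ratio.
Under the 9:3:3:1 hypothesis (Σ ratio = 16, N = 2028):
  black short-haired: 2028 × 9/16 = 1140.75
  black long-haired: 2028 × 3/16 = 380.25
  brown short-haired: 2028 × 3/16 = 380.25
  brown long-haired: 2028 × 1/16 = 126.75
χ² = Σ (O − E)² / E
  black short-haired: (1145 − 1140.75)² / 1140.75 = 0.0158
  black long-haired: (372 − 380.25)² / 380.25 = 0.1790
  brown short-haired: (387 − 380.25)² / 380.25 = 0.1198
  brown long-haired: (124 − 126.75)² / 126.75 = 0.0597
χ² = 0.0158 + 0.1790 + 0.1198 + 0.0597 = 0.3743 ≈ 0.374

0.374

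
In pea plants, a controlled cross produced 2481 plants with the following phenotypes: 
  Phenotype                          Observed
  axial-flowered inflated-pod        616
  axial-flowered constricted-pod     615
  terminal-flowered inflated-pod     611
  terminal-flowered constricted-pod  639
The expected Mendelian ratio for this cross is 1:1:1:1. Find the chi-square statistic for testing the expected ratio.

0.778

Expected counts for N = 2481 under a 1:1:1:1 ratio (total parts = 4):
  axial-flowered inflated-pod: 2481 × 1/4 = 620.25
  axial-flowered constricted-pod: 2481 × 1/4 = 620.25
  terminal-flowered inflated-pod: 2481 × 1/4 = 620.25
  terminal-flowered constricted-pod: 2481 × 1/4 = 620.25
χ² = Σ (O − E)² / E
  axial-flowered inflated-pod: (616 − 620.25)² / 620.25 = 0.0291
  axial-flowered constricted-pod: (615 − 620.25)² / 620.25 = 0.0444
  terminal-flowered inflated-pod: (611 − 620.25)² / 620.25 = 0.1379
  terminal-flowered constricted-pod: (639 − 620.25)² / 620.25 = 0.5668
χ² = 0.0291 + 0.0444 + 0.1379 + 0.5668 = 0.7782 ≈ 0.778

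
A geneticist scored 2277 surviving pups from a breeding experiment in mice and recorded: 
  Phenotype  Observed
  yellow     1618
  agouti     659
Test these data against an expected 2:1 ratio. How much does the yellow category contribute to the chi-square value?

Total ratio parts = 3. Expected numbers out of 2277:
  yellow: 2277 × 2/3 = 1518
  agouti: 2277 × 1/3 = 759
Contribution of yellow: (1618 − 1518)² / 1518 = 6.5876

6.588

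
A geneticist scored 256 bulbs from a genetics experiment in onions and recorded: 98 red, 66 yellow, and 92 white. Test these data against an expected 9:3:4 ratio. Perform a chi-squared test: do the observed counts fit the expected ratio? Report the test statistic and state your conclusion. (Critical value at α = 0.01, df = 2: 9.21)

33.694; not consistent

Total ratio parts = 16. Expected numbers out of 256:
  red: 256 × 9/16 = 144
  yellow: 256 × 3/16 = 48
  white: 256 × 4/16 = 64
χ² = Σ (O − E)² / E
  red: (98 − 144)² / 144 = 14.6944
  yellow: (66 − 48)² / 48 = 6.7500
  white: (92 − 64)² / 64 = 12.2500
χ² = 14.6944 + 6.7500 + 12.2500 = 33.6944 ≈ 33.694
Degrees of freedom = 3 − 1 = 2; critical value at α = 0.01 is 9.21.
Since 33.694 > 9.21, we reject the null hypothesis — the data do not fit the 9:3:4 ratio.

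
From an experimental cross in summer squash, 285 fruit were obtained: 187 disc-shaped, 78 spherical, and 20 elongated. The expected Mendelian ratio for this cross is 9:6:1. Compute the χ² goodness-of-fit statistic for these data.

12.513

Under the 9:6:1 hypothesis (Σ ratio = 16, N = 285):
  disc-shaped: 285 × 9/16 = 160.3125
  spherical: 285 × 6/16 = 106.875
  elongated: 285 × 1/16 = 17.8125
χ² = Σ (O − E)² / E
  disc-shaped: (187 − 160.3125)² / 160.3125 = 4.4427
  spherical: (78 − 106.875)² / 106.875 = 7.8013
  elongated: (20 − 17.8125)² / 17.8125 = 0.2686
χ² = 4.4427 + 7.8013 + 0.2686 = 12.5126 ≈ 12.513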